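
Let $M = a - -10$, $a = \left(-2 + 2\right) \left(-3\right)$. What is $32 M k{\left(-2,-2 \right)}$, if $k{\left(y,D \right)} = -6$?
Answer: $-1920$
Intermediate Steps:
$a = 0$ ($a = 0 \left(-3\right) = 0$)
$M = 10$ ($M = 0 - -10 = 0 + 10 = 10$)
$32 M k{\left(-2,-2 \right)} = 32 \cdot 10 \left(-6\right) = 320 \left(-6\right) = -1920$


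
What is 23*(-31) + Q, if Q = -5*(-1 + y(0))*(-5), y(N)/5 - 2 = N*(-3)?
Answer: -488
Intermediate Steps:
y(N) = 10 - 15*N (y(N) = 10 + 5*(N*(-3)) = 10 + 5*(-3*N) = 10 - 15*N)
Q = 225 (Q = -5*(-1 + (10 - 15*0))*(-5) = -5*(-1 + (10 + 0))*(-5) = -5*(-1 + 10)*(-5) = -5*9*(-5) = -45*(-5) = 225)
23*(-31) + Q = 23*(-31) + 225 = -713 + 225 = -488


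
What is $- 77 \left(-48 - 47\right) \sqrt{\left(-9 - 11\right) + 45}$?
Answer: $36575$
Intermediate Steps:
$- 77 \left(-48 - 47\right) \sqrt{\left(-9 - 11\right) + 45} = \left(-77\right) \left(-95\right) \sqrt{-20 + 45} = 7315 \sqrt{25} = 7315 \cdot 5 = 36575$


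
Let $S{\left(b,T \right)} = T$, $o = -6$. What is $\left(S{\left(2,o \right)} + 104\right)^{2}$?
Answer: $9604$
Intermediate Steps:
$\left(S{\left(2,o \right)} + 104\right)^{2} = \left(-6 + 104\right)^{2} = 98^{2} = 9604$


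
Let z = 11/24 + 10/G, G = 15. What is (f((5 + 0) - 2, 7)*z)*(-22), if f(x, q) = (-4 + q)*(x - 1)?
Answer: -297/2 ≈ -148.50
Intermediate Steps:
f(x, q) = (-1 + x)*(-4 + q) (f(x, q) = (-4 + q)*(-1 + x) = (-1 + x)*(-4 + q))
z = 9/8 (z = 11/24 + 10/15 = 11*(1/24) + 10*(1/15) = 11/24 + ⅔ = 9/8 ≈ 1.1250)
(f((5 + 0) - 2, 7)*z)*(-22) = ((4 - 1*7 - 4*((5 + 0) - 2) + 7*((5 + 0) - 2))*(9/8))*(-22) = ((4 - 7 - 4*(5 - 2) + 7*(5 - 2))*(9/8))*(-22) = ((4 - 7 - 4*3 + 7*3)*(9/8))*(-22) = ((4 - 7 - 12 + 21)*(9/8))*(-22) = (6*(9/8))*(-22) = (27/4)*(-22) = -297/2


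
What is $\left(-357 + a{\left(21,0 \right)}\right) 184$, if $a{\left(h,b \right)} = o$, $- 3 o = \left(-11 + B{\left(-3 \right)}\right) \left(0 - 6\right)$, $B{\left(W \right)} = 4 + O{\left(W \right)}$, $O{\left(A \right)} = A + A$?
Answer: $-70472$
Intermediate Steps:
$O{\left(A \right)} = 2 A$
$B{\left(W \right)} = 4 + 2 W$
$o = -26$ ($o = - \frac{\left(-11 + \left(4 + 2 \left(-3\right)\right)\right) \left(0 - 6\right)}{3} = - \frac{\left(-11 + \left(4 - 6\right)\right) \left(-6\right)}{3} = - \frac{\left(-11 - 2\right) \left(-6\right)}{3} = - \frac{\left(-13\right) \left(-6\right)}{3} = \left(- \frac{1}{3}\right) 78 = -26$)
$a{\left(h,b \right)} = -26$
$\left(-357 + a{\left(21,0 \right)}\right) 184 = \left(-357 - 26\right) 184 = \left(-383\right) 184 = -70472$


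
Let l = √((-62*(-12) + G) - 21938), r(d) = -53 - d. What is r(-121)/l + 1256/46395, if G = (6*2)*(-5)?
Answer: 1256/46395 - 34*I*√21254/10627 ≈ 0.027072 - 0.46643*I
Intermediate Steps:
G = -60 (G = 12*(-5) = -60)
l = I*√21254 (l = √((-62*(-12) - 60) - 21938) = √((744 - 60) - 21938) = √(684 - 21938) = √(-21254) = I*√21254 ≈ 145.79*I)
r(-121)/l + 1256/46395 = (-53 - 1*(-121))/((I*√21254)) + 1256/46395 = (-53 + 121)*(-I*√21254/21254) + 1256*(1/46395) = 68*(-I*√21254/21254) + 1256/46395 = -34*I*√21254/10627 + 1256/46395 = 1256/46395 - 34*I*√21254/10627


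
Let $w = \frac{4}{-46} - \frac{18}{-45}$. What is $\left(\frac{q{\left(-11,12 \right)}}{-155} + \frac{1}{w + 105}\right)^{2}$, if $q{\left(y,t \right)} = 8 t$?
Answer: $\frac{1310638018561}{3523898612025} \approx 0.37193$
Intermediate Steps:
$w = \frac{36}{115}$ ($w = 4 \left(- \frac{1}{46}\right) - - \frac{2}{5} = - \frac{2}{23} + \frac{2}{5} = \frac{36}{115} \approx 0.31304$)
$\left(\frac{q{\left(-11,12 \right)}}{-155} + \frac{1}{w + 105}\right)^{2} = \left(\frac{8 \cdot 12}{-155} + \frac{1}{\frac{36}{115} + 105}\right)^{2} = \left(96 \left(- \frac{1}{155}\right) + \frac{1}{\frac{12111}{115}}\right)^{2} = \left(- \frac{96}{155} + \frac{115}{12111}\right)^{2} = \left(- \frac{1144831}{1877205}\right)^{2} = \frac{1310638018561}{3523898612025}$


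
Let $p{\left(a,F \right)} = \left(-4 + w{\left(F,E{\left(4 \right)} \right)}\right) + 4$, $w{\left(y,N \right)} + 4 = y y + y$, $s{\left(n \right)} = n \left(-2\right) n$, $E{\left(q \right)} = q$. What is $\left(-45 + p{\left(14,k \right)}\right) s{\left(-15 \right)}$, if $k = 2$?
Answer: $19350$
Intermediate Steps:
$s{\left(n \right)} = - 2 n^{2}$ ($s{\left(n \right)} = - 2 n n = - 2 n^{2}$)
$w{\left(y,N \right)} = -4 + y + y^{2}$ ($w{\left(y,N \right)} = -4 + \left(y y + y\right) = -4 + \left(y^{2} + y\right) = -4 + \left(y + y^{2}\right) = -4 + y + y^{2}$)
$p{\left(a,F \right)} = -4 + F + F^{2}$ ($p{\left(a,F \right)} = \left(-4 + \left(-4 + F + F^{2}\right)\right) + 4 = \left(-8 + F + F^{2}\right) + 4 = -4 + F + F^{2}$)
$\left(-45 + p{\left(14,k \right)}\right) s{\left(-15 \right)} = \left(-45 + \left(-4 + 2 + 2^{2}\right)\right) \left(- 2 \left(-15\right)^{2}\right) = \left(-45 + \left(-4 + 2 + 4\right)\right) \left(\left(-2\right) 225\right) = \left(-45 + 2\right) \left(-450\right) = \left(-43\right) \left(-450\right) = 19350$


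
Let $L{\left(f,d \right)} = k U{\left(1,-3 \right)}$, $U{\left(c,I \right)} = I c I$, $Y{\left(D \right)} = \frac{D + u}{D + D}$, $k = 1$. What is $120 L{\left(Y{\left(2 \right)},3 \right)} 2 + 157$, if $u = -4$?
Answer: $2317$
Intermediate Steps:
$Y{\left(D \right)} = \frac{-4 + D}{2 D}$ ($Y{\left(D \right)} = \frac{D - 4}{D + D} = \frac{-4 + D}{2 D}$)
$U{\left(c,I \right)} = c I^{2}$
$L{\left(f,d \right)} = 9$ ($L{\left(f,d \right)} = 1 \cdot 1 \left(-3\right)^{2} = 1 \cdot 1 \cdot 9 = 1 \cdot 9 = 9$)
$120 L{\left(Y{\left(2 \right)},3 \right)} 2 + 157 = 120 \cdot 9 \cdot 2 + 157 = 120 \cdot 18 + 157 = 2160 + 157 = 2317$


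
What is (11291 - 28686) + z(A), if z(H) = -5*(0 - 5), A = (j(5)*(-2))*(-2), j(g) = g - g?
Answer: -17370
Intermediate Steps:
j(g) = 0
A = 0 (A = (0*(-2))*(-2) = 0*(-2) = 0)
z(H) = 25 (z(H) = -5*(-5) = 25)
(11291 - 28686) + z(A) = (11291 - 28686) + 25 = -17395 + 25 = -17370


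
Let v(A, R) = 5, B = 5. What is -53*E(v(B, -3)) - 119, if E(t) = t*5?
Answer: -1444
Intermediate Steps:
E(t) = 5*t
-53*E(v(B, -3)) - 119 = -265*5 - 119 = -53*25 - 119 = -1325 - 119 = -1444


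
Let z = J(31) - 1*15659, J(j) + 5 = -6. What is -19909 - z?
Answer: -4239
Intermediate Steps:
J(j) = -11 (J(j) = -5 - 6 = -11)
z = -15670 (z = -11 - 1*15659 = -11 - 15659 = -15670)
-19909 - z = -19909 - 1*(-15670) = -19909 + 15670 = -4239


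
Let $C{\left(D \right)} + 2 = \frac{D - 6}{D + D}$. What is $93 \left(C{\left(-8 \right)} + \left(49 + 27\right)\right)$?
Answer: $\frac{55707}{8} \approx 6963.4$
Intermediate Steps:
$C{\left(D \right)} = -2 + \frac{-6 + D}{2 D}$ ($C{\left(D \right)} = -2 + \frac{D - 6}{D + D} = -2 + \frac{-6 + D}{2 D}$)
$93 \left(C{\left(-8 \right)} + \left(49 + 27\right)\right) = 93 \left(\left(- \frac{3}{2} - \frac{3}{-8}\right) + \left(49 + 27\right)\right) = 93 \left(\left(- \frac{3}{2} - - \frac{3}{8}\right) + 76\right) = 93 \left(\left(- \frac{3}{2} + \frac{3}{8}\right) + 76\right) = 93 \left(- \frac{9}{8} + 76\right) = 93 \cdot \frac{599}{8} = \frac{55707}{8}$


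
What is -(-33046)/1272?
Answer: 16523/636 ≈ 25.980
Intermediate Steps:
-(-33046)/1272 = -31*(-533/636) = 16523/636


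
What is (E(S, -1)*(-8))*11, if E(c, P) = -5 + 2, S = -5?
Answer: 264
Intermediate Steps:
E(c, P) = -3
(E(S, -1)*(-8))*11 = -3*(-8)*11 = 24*11 = 264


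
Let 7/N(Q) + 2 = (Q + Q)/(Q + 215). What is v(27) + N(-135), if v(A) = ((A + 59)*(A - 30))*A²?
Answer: -8087582/43 ≈ -1.8808e+5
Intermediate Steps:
v(A) = A²*(-30 + A)*(59 + A) (v(A) = ((59 + A)*(-30 + A))*A² = ((-30 + A)*(59 + A))*A² = A²*(-30 + A)*(59 + A))
N(Q) = 7/(-2 + 2*Q/(215 + Q)) (N(Q) = 7/(-2 + (Q + Q)/(Q + 215)) = 7/(-2 + (2*Q)/(215 + Q)) = 7/(-2 + 2*Q/(215 + Q)))
v(27) + N(-135) = 27²*(-1770 + 27² + 29*27) + (-7/2 - 7/430*(-135)) = 729*(-1770 + 729 + 783) + (-7/2 + 189/86) = 729*(-258) - 56/43 = -188082 - 56/43 = -8087582/43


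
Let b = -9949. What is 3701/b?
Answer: -3701/9949 ≈ -0.37200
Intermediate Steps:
3701/b = 3701/(-9949) = 3701*(-1/9949) = -3701/9949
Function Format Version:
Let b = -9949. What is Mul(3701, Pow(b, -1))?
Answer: Rational(-3701, 9949) ≈ -0.37200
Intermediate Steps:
Mul(3701, Pow(b, -1)) = Mul(3701, Pow(-9949, -1)) = Mul(3701, Rational(-1, 9949)) = Rational(-3701, 9949)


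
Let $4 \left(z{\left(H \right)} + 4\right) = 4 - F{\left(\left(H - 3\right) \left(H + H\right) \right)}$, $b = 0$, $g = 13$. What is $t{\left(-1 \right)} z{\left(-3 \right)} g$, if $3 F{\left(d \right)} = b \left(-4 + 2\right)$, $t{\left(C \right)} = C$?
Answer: $39$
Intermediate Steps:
$F{\left(d \right)} = 0$ ($F{\left(d \right)} = \frac{0 \left(-4 + 2\right)}{3} = \frac{0 \left(-2\right)}{3} = \frac{1}{3} \cdot 0 = 0$)
$z{\left(H \right)} = -3$ ($z{\left(H \right)} = -4 + \frac{4 - 0}{4} = -4 + \frac{4 + 0}{4} = -4 + \frac{1}{4} \cdot 4 = -4 + 1 = -3$)
$t{\left(-1 \right)} z{\left(-3 \right)} g = \left(-1\right) \left(-3\right) 13 = 3 \cdot 13 = 39$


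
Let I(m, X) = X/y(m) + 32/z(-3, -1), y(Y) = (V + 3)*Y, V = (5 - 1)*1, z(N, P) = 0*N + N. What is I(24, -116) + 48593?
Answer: 680143/14 ≈ 48582.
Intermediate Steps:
z(N, P) = N (z(N, P) = 0 + N = N)
V = 4 (V = 4*1 = 4)
y(Y) = 7*Y (y(Y) = (4 + 3)*Y = 7*Y)
I(m, X) = -32/3 + X/(7*m) (I(m, X) = X/((7*m)) + 32/(-3) = X*(1/(7*m)) + 32*(-⅓) = X/(7*m) - 32/3 = -32/3 + X/(7*m))
I(24, -116) + 48593 = (-32/3 + (⅐)*(-116)/24) + 48593 = (-32/3 + (⅐)*(-116)*(1/24)) + 48593 = (-32/3 - 29/42) + 48593 = -159/14 + 48593 = 680143/14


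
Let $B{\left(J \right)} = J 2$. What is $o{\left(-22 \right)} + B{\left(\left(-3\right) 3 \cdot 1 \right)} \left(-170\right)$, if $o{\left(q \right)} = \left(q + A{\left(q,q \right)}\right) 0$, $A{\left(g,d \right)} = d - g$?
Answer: $3060$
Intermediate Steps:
$B{\left(J \right)} = 2 J$
$o{\left(q \right)} = 0$ ($o{\left(q \right)} = \left(q + \left(q - q\right)\right) 0 = \left(q + 0\right) 0 = q 0 = 0$)
$o{\left(-22 \right)} + B{\left(\left(-3\right) 3 \cdot 1 \right)} \left(-170\right) = 0 + 2 \left(-3\right) 3 \cdot 1 \left(-170\right) = 0 + 2 \left(\left(-9\right) 1\right) \left(-170\right) = 0 + 2 \left(-9\right) \left(-170\right) = 0 - -3060 = 0 + 3060 = 3060$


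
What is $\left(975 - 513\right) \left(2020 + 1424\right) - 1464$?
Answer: $1589664$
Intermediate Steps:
$\left(975 - 513\right) \left(2020 + 1424\right) - 1464 = 462 \cdot 3444 - 1464 = 1591128 - 1464 = 1589664$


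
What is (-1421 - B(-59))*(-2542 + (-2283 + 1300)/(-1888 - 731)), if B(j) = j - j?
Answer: 9458907815/2619 ≈ 3.6116e+6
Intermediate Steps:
B(j) = 0
(-1421 - B(-59))*(-2542 + (-2283 + 1300)/(-1888 - 731)) = (-1421 - 1*0)*(-2542 + (-2283 + 1300)/(-1888 - 731)) = (-1421 + 0)*(-2542 - 983/(-2619)) = -1421*(-2542 - 983*(-1/2619)) = -1421*(-2542 + 983/2619) = -1421*(-6656515/2619) = 9458907815/2619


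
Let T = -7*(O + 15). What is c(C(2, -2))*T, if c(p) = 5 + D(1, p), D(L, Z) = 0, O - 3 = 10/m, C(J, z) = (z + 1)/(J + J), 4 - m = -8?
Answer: -3955/6 ≈ -659.17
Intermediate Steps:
m = 12 (m = 4 - 1*(-8) = 4 + 8 = 12)
C(J, z) = (1 + z)/(2*J) (C(J, z) = (1 + z)/((2*J)) = (1 + z)*(1/(2*J)) = (1 + z)/(2*J))
O = 23/6 (O = 3 + 10/12 = 3 + 10*(1/12) = 3 + 5/6 = 23/6 ≈ 3.8333)
c(p) = 5 (c(p) = 5 + 0 = 5)
T = -791/6 (T = -7*(23/6 + 15) = -7*113/6 = -791/6 ≈ -131.83)
c(C(2, -2))*T = 5*(-791/6) = -3955/6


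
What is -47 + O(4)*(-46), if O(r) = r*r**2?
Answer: -2991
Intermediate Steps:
O(r) = r**3
-47 + O(4)*(-46) = -47 + 4**3*(-46) = -47 + 64*(-46) = -47 - 2944 = -2991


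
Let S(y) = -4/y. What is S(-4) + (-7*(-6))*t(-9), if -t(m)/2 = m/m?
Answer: -83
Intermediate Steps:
t(m) = -2 (t(m) = -2*m/m = -2*1 = -2)
S(-4) + (-7*(-6))*t(-9) = -4/(-4) - 7*(-6)*(-2) = -4*(-¼) + 42*(-2) = 1 - 84 = -83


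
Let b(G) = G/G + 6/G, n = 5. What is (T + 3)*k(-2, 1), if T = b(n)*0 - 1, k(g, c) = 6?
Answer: 12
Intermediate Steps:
b(G) = 1 + 6/G
T = -1 (T = ((6 + 5)/5)*0 - 1 = ((⅕)*11)*0 - 1 = (11/5)*0 - 1 = 0 - 1 = -1)
(T + 3)*k(-2, 1) = (-1 + 3)*6 = 2*6 = 12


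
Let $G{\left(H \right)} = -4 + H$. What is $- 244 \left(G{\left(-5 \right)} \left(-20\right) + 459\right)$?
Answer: $-155916$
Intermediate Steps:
$- 244 \left(G{\left(-5 \right)} \left(-20\right) + 459\right) = - 244 \left(\left(-4 - 5\right) \left(-20\right) + 459\right) = - 244 \left(\left(-9\right) \left(-20\right) + 459\right) = - 244 \left(180 + 459\right) = \left(-244\right) 639 = -155916$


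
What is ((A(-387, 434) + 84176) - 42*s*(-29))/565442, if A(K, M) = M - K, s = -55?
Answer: 18007/565442 ≈ 0.031846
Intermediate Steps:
((A(-387, 434) + 84176) - 42*s*(-29))/565442 = (((434 - 1*(-387)) + 84176) - 42*(-55)*(-29))/565442 = (((434 + 387) + 84176) + 2310*(-29))*(1/565442) = ((821 + 84176) - 66990)*(1/565442) = (84997 - 66990)*(1/565442) = 18007*(1/565442) = 18007/565442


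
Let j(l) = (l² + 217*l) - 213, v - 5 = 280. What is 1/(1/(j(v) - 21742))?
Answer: 121115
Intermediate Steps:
v = 285 (v = 5 + 280 = 285)
j(l) = -213 + l² + 217*l
1/(1/(j(v) - 21742)) = 1/(1/((-213 + 285² + 217*285) - 21742)) = 1/(1/((-213 + 81225 + 61845) - 21742)) = 1/(1/(142857 - 21742)) = 1/(1/121115) = 121115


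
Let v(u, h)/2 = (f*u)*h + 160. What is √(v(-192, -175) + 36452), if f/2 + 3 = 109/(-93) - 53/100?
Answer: 2*I*√142992615/31 ≈ 771.48*I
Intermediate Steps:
f = -43729/4650 (f = -6 + 2*(109/(-93) - 53/100) = -6 + 2*(109*(-1/93) - 53*1/100) = -6 + 2*(-109/93 - 53/100) = -6 + 2*(-15829/9300) = -6 - 15829/4650 = -43729/4650 ≈ -9.4041)
v(u, h) = 320 - 43729*h*u/2325 (v(u, h) = 2*((-43729*u/4650)*h + 160) = 2*(-43729*h*u/4650 + 160) = 2*(160 - 43729*h*u/4650) = 320 - 43729*h*u/2325)
√(v(-192, -175) + 36452) = √((320 - 43729/2325*(-175)*(-192)) + 36452) = √((320 - 19590592/31) + 36452) = √(-19580672/31 + 36452) = √(-18450660/31) = 2*I*√142992615/31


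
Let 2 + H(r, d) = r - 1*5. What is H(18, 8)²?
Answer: 121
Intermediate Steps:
H(r, d) = -7 + r (H(r, d) = -2 + (r - 1*5) = -2 + (r - 5) = -2 + (-5 + r) = -7 + r)
H(18, 8)² = (-7 + 18)² = 11² = 121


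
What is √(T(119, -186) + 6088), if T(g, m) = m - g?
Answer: √5783 ≈ 76.046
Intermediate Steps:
√(T(119, -186) + 6088) = √((-186 - 1*119) + 6088) = √((-186 - 119) + 6088) = √(-305 + 6088) = √5783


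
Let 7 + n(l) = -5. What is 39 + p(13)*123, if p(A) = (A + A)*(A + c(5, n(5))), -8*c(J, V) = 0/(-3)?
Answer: 41613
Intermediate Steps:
n(l) = -12 (n(l) = -7 - 5 = -12)
c(J, V) = 0 (c(J, V) = -0/(-3) = -0*(-1)/3 = -⅛*0 = 0)
p(A) = 2*A² (p(A) = (A + A)*(A + 0) = (2*A)*A = 2*A²)
39 + p(13)*123 = 39 + (2*13²)*123 = 39 + (2*169)*123 = 39 + 338*123 = 39 + 41574 = 41613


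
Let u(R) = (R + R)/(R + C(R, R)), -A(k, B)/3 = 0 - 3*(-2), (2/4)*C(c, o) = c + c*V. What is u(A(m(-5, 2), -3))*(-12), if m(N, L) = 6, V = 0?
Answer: -8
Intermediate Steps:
C(c, o) = 2*c (C(c, o) = 2*(c + c*0) = 2*(c + 0) = 2*c)
A(k, B) = -18 (A(k, B) = -3*(0 - 3*(-2)) = -3*(0 + 6) = -3*6 = -18)
u(R) = 2/3 (u(R) = (R + R)/(R + 2*R) = (2*R)/((3*R)) = (2*R)*(1/(3*R)) = 2/3)
u(A(m(-5, 2), -3))*(-12) = (2/3)*(-12) = -8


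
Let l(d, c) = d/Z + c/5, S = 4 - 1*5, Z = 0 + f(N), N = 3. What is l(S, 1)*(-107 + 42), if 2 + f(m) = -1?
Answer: -104/3 ≈ -34.667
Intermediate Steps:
f(m) = -3 (f(m) = -2 - 1 = -3)
Z = -3 (Z = 0 - 3 = -3)
S = -1 (S = 4 - 5 = -1)
l(d, c) = -d/3 + c/5 (l(d, c) = d/(-3) + c/5 = d*(-1/3) + c*(1/5) = -d/3 + c/5)
l(S, 1)*(-107 + 42) = (-1/3*(-1) + (1/5)*1)*(-107 + 42) = (1/3 + 1/5)*(-65) = (8/15)*(-65) = -104/3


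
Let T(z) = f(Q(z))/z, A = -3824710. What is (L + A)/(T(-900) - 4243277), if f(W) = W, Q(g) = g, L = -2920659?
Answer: 6745369/4243276 ≈ 1.5897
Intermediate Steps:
T(z) = 1 (T(z) = z/z = 1)
(L + A)/(T(-900) - 4243277) = (-2920659 - 3824710)/(1 - 4243277) = -6745369/(-4243276) = -6745369*(-1/4243276) = 6745369/4243276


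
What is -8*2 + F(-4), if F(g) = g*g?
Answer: 0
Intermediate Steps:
F(g) = g**2
-8*2 + F(-4) = -8*2 + (-4)**2 = -16 + 16 = 0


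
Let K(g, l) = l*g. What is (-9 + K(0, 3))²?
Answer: 81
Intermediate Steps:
K(g, l) = g*l
(-9 + K(0, 3))² = (-9 + 0*3)² = (-9 + 0)² = (-9)² = 81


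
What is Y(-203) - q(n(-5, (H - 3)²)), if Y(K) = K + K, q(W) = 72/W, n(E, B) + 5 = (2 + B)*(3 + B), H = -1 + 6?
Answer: -15094/37 ≈ -407.95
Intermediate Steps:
H = 5
n(E, B) = -5 + (2 + B)*(3 + B)
Y(K) = 2*K
Y(-203) - q(n(-5, (H - 3)²)) = 2*(-203) - 72/(1 + ((5 - 3)²)² + 5*(5 - 3)²) = -406 - 72/(1 + (2²)² + 5*2²) = -406 - 72/(1 + 4² + 5*4) = -406 - 72/(1 + 16 + 20) = -406 - 72/37 = -15094/37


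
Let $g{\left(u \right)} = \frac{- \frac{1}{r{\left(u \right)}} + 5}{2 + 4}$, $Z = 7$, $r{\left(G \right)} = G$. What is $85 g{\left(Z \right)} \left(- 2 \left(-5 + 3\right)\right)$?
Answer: $\frac{5780}{21} \approx 275.24$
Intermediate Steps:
$g{\left(u \right)} = \frac{5}{6} - \frac{1}{6 u}$ ($g{\left(u \right)} = \frac{- \frac{1}{u} + 5}{2 + 4} = \frac{5 - \frac{1}{u}}{6} = \left(5 - \frac{1}{u}\right) \frac{1}{6} = \frac{5}{6} - \frac{1}{6 u}$)
$85 g{\left(Z \right)} \left(- 2 \left(-5 + 3\right)\right) = 85 \frac{-1 + 5 \cdot 7}{6 \cdot 7} \left(- 2 \left(-5 + 3\right)\right) = 85 \cdot \frac{1}{6} \cdot \frac{1}{7} \left(-1 + 35\right) \left(\left(-2\right) \left(-2\right)\right) = 85 \cdot \frac{1}{6} \cdot \frac{1}{7} \cdot 34 \cdot 4 = 85 \cdot \frac{17}{21} \cdot 4 = \frac{1445}{21} \cdot 4 = \frac{5780}{21}$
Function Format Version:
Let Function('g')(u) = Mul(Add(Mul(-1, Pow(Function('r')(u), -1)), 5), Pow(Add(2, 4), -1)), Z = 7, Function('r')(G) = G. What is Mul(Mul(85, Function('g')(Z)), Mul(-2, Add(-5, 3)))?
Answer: Rational(5780, 21) ≈ 275.24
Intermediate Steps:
Function('g')(u) = Add(Rational(5, 6), Mul(Rational(-1, 6), Pow(u, -1))) (Function('g')(u) = Mul(Add(Mul(-1, Pow(u, -1)), 5), Pow(Add(2, 4), -1)) = Mul(Add(5, Mul(-1, Pow(u, -1))), Pow(6, -1)) = Mul(Add(5, Mul(-1, Pow(u, -1))), Rational(1, 6)) = Add(Rational(5, 6), Mul(Rational(-1, 6), Pow(u, -1))))
Mul(Mul(85, Function('g')(Z)), Mul(-2, Add(-5, 3))) = Mul(Mul(85, Mul(Rational(1, 6), Pow(7, -1), Add(-1, Mul(5, 7)))), Mul(-2, Add(-5, 3))) = Mul(Mul(85, Mul(Rational(1, 6), Rational(1, 7), Add(-1, 35))), Mul(-2, -2)) = Mul(Mul(85, Mul(Rational(1, 6), Rational(1, 7), 34)), 4) = Mul(Mul(85, Rational(17, 21)), 4) = Mul(Rational(1445, 21), 4) = Rational(5780, 21)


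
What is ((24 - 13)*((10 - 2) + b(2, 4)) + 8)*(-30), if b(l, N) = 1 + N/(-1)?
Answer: -1890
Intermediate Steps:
b(l, N) = 1 - N (b(l, N) = 1 + N*(-1) = 1 - N)
((24 - 13)*((10 - 2) + b(2, 4)) + 8)*(-30) = ((24 - 13)*((10 - 2) + (1 - 1*4)) + 8)*(-30) = (11*(8 + (1 - 4)) + 8)*(-30) = (11*(8 - 3) + 8)*(-30) = (11*5 + 8)*(-30) = (55 + 8)*(-30) = 63*(-30) = -1890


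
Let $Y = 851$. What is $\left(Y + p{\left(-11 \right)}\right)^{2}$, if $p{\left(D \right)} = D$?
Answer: $705600$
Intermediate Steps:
$\left(Y + p{\left(-11 \right)}\right)^{2} = \left(851 - 11\right)^{2} = 840^{2} = 705600$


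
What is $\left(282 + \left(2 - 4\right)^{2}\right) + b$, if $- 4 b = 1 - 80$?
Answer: $\frac{1223}{4} \approx 305.75$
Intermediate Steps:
$b = \frac{79}{4}$ ($b = - \frac{1 - 80}{4} = \left(- \frac{1}{4}\right) \left(-79\right) = \frac{79}{4} \approx 19.75$)
$\left(282 + \left(2 - 4\right)^{2}\right) + b = \left(282 + \left(2 - 4\right)^{2}\right) + \frac{79}{4} = \left(282 + \left(-2\right)^{2}\right) + \frac{79}{4} = \left(282 + 4\right) + \frac{79}{4} = 286 + \frac{79}{4} = \frac{1223}{4}$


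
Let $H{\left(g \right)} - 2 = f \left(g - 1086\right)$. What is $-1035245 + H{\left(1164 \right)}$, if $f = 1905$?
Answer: $-886653$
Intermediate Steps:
$H{\left(g \right)} = -2068828 + 1905 g$ ($H{\left(g \right)} = 2 + 1905 \left(g - 1086\right) = 2 + 1905 \left(-1086 + g\right) = 2 + \left(-2068830 + 1905 g\right) = -2068828 + 1905 g$)
$-1035245 + H{\left(1164 \right)} = -1035245 + \left(-2068828 + 1905 \cdot 1164\right) = -1035245 + \left(-2068828 + 2217420\right) = -1035245 + 148592 = -886653$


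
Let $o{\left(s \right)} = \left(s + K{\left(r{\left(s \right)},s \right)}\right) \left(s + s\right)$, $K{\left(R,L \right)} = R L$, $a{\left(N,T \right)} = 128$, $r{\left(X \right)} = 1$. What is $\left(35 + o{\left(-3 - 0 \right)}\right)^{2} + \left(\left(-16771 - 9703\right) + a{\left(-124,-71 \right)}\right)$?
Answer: $-21305$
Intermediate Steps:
$K{\left(R,L \right)} = L R$
$o{\left(s \right)} = 4 s^{2}$ ($o{\left(s \right)} = \left(s + s 1\right) \left(s + s\right) = \left(s + s\right) 2 s = 2 s 2 s = 4 s^{2}$)
$\left(35 + o{\left(-3 - 0 \right)}\right)^{2} + \left(\left(-16771 - 9703\right) + a{\left(-124,-71 \right)}\right) = \left(35 + 4 \left(-3 - 0\right)^{2}\right)^{2} + \left(\left(-16771 - 9703\right) + 128\right) = \left(35 + 4 \left(-3 + 0\right)^{2}\right)^{2} + \left(-26474 + 128\right) = \left(35 + 4 \left(-3\right)^{2}\right)^{2} - 26346 = \left(35 + 4 \cdot 9\right)^{2} - 26346 = \left(35 + 36\right)^{2} - 26346 = 71^{2} - 26346 = 5041 - 26346 = -21305$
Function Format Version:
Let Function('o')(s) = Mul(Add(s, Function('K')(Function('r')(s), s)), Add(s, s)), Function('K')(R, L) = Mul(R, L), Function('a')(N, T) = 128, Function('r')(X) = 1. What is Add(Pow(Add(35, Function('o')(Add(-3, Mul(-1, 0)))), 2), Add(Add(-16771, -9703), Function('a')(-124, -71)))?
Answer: -21305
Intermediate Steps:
Function('K')(R, L) = Mul(L, R)
Function('o')(s) = Mul(4, Pow(s, 2)) (Function('o')(s) = Mul(Add(s, Mul(s, 1)), Add(s, s)) = Mul(Add(s, s), Mul(2, s)) = Mul(Mul(2, s), Mul(2, s)) = Mul(4, Pow(s, 2)))
Add(Pow(Add(35, Function('o')(Add(-3, Mul(-1, 0)))), 2), Add(Add(-16771, -9703), Function('a')(-124, -71))) = Add(Pow(Add(35, Mul(4, Pow(Add(-3, Mul(-1, 0)), 2))), 2), Add(Add(-16771, -9703), 128)) = Add(Pow(Add(35, Mul(4, Pow(Add(-3, 0), 2))), 2), Add(-26474, 128)) = Add(Pow(Add(35, Mul(4, Pow(-3, 2))), 2), -26346) = Add(Pow(Add(35, Mul(4, 9)), 2), -26346) = Add(Pow(Add(35, 36), 2), -26346) = Add(Pow(71, 2), -26346) = Add(5041, -26346) = -21305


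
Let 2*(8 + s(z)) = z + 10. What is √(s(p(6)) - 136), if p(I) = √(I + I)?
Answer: √(-139 + √3) ≈ 11.716*I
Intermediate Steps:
p(I) = √2*√I (p(I) = √(2*I) = √2*√I)
s(z) = -3 + z/2 (s(z) = -8 + (z + 10)/2 = -8 + (10 + z)/2 = -8 + (5 + z/2) = -3 + z/2)
√(s(p(6)) - 136) = √((-3 + (√2*√6)/2) - 136) = √((-3 + (2*√3)/2) - 136) = √((-3 + √3) - 136) = √(-139 + √3)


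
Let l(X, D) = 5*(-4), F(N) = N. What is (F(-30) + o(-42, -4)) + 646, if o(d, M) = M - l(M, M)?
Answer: 632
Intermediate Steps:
l(X, D) = -20
o(d, M) = 20 + M (o(d, M) = M - 1*(-20) = M + 20 = 20 + M)
(F(-30) + o(-42, -4)) + 646 = (-30 + (20 - 4)) + 646 = (-30 + 16) + 646 = -14 + 646 = 632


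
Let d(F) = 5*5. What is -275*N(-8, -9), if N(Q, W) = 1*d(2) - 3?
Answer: -6050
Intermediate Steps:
d(F) = 25
N(Q, W) = 22 (N(Q, W) = 1*25 - 3 = 25 - 3 = 22)
-275*N(-8, -9) = -275*22 = -6050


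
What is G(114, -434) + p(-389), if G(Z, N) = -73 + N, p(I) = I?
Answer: -896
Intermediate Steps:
G(114, -434) + p(-389) = (-73 - 434) - 389 = -507 - 389 = -896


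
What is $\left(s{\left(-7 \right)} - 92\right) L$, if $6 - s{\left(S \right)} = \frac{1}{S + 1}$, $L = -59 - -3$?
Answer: $\frac{14420}{3} \approx 4806.7$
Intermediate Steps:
$L = -56$ ($L = -59 + 3 = -56$)
$s{\left(S \right)} = 6 - \frac{1}{1 + S}$ ($s{\left(S \right)} = 6 - \frac{1}{S + 1} = 6 - \frac{1}{1 + S}$)
$\left(s{\left(-7 \right)} - 92\right) L = \left(\frac{5 + 6 \left(-7\right)}{1 - 7} - 92\right) \left(-56\right) = \left(\frac{5 - 42}{-6} - 92\right) \left(-56\right) = \left(\left(- \frac{1}{6}\right) \left(-37\right) - 92\right) \left(-56\right) = \left(\frac{37}{6} - 92\right) \left(-56\right) = \left(- \frac{515}{6}\right) \left(-56\right) = \frac{14420}{3}$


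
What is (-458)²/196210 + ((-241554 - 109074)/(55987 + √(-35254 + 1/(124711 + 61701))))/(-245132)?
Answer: 751163532839912924124398/702609955825282883479325 - 175314*I*√306264134256141/35809079854507052825 ≈ 1.0691 - 8.5678e-8*I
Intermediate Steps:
(-458)²/196210 + ((-241554 - 109074)/(55987 + √(-35254 + 1/(124711 + 61701))))/(-245132) = 209764*(1/196210) - 350628/(55987 + √(-35254 + 1/186412))*(-1/245132) = 104882/98105 - 350628/(55987 + √(-35254 + 1/186412))*(-1/245132) = 104882/98105 - 350628/(55987 + √(-6571768647/186412))*(-1/245132) = 104882/98105 - 350628/(55987 + I*√306264134256141/93206)*(-1/245132) = 104882/98105 + 87657/(61283*(55987 + I*√306264134256141/93206))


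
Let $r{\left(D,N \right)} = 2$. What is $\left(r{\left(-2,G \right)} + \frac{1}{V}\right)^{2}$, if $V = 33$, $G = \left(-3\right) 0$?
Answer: $\frac{4489}{1089} \approx 4.1221$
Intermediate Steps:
$G = 0$
$\left(r{\left(-2,G \right)} + \frac{1}{V}\right)^{2} = \left(2 + \frac{1}{33}\right)^{2} = \left(\frac{67}{33}\right)^{2} = \frac{4489}{1089}$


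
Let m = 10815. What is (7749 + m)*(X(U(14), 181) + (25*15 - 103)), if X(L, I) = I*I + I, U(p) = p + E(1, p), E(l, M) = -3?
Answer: 616584696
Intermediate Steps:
U(p) = -3 + p (U(p) = p - 3 = -3 + p)
X(L, I) = I + I**2 (X(L, I) = I**2 + I = I + I**2)
(7749 + m)*(X(U(14), 181) + (25*15 - 103)) = (7749 + 10815)*(181*(1 + 181) + (25*15 - 103)) = 18564*(181*182 + (375 - 103)) = 18564*(32942 + 272) = 18564*33214 = 616584696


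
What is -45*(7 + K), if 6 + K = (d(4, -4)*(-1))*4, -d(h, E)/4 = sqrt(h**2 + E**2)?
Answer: -45 - 2880*sqrt(2) ≈ -4117.9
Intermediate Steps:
d(h, E) = -4*sqrt(E**2 + h**2) (d(h, E) = -4*sqrt(h**2 + E**2) = -4*sqrt(E**2 + h**2))
K = -6 + 64*sqrt(2) (K = -6 + (-4*sqrt((-4)**2 + 4**2)*(-1))*4 = -6 + (-4*sqrt(16 + 16)*(-1))*4 = -6 + (-16*sqrt(2)*(-1))*4 = -6 + (16*sqrt(2))*4 = -6 + 64*sqrt(2) ≈ 84.510)
-45*(7 + K) = -45*(7 + (-6 + 64*sqrt(2))) = -45*(1 + 64*sqrt(2)) = -45 - 2880*sqrt(2)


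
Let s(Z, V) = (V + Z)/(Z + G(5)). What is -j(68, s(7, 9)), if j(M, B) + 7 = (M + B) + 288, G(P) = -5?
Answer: -357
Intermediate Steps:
s(Z, V) = (V + Z)/(-5 + Z) (s(Z, V) = (V + Z)/(Z - 5) = (V + Z)/(-5 + Z))
j(M, B) = 281 + B + M (j(M, B) = -7 + ((M + B) + 288) = -7 + ((B + M) + 288) = -7 + (288 + B + M) = 281 + B + M)
-j(68, s(7, 9)) = -(281 + (9 + 7)/(-5 + 7) + 68) = -(281 + 16/2 + 68) = -(281 + (½)*16 + 68) = -(281 + 8 + 68) = -1*357 = -357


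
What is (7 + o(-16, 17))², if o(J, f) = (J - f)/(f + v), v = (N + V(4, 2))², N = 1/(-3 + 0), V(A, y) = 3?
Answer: 1493284/47089 ≈ 31.712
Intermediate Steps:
N = -⅓ (N = 1/(-3) = -⅓ ≈ -0.33333)
v = 64/9 (v = (-⅓ + 3)² = (8/3)² = 64/9 ≈ 7.1111)
o(J, f) = (J - f)/(64/9 + f) (o(J, f) = (J - f)/(f + 64/9) = (J - f)/(64/9 + f))
(7 + o(-16, 17))² = (7 + 9*(-16 - 1*17)/(64 + 9*17))² = (7 + 9*(-16 - 17)/(64 + 153))² = (7 + 9*(-33)/217)² = (7 + 9*(1/217)*(-33))² = (7 - 297/217)² = (1222/217)² = 1493284/47089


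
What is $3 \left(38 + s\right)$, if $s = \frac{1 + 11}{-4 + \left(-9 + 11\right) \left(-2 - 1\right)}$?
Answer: $\frac{552}{5} \approx 110.4$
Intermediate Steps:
$s = - \frac{6}{5}$ ($s = \frac{12}{-4 + 2 \left(-3\right)} = \frac{12}{-4 - 6} = \frac{12}{-10} = 12 \left(- \frac{1}{10}\right) = - \frac{6}{5} \approx -1.2$)
$3 \left(38 + s\right) = 3 \left(38 - \frac{6}{5}\right) = 3 \cdot \frac{184}{5} = \frac{552}{5}$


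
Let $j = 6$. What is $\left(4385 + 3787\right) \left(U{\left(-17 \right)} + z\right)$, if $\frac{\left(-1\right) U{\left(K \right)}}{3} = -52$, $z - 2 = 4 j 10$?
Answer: $3252456$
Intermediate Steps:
$z = 242$ ($z = 2 + 4 \cdot 6 \cdot 10 = 2 + 24 \cdot 10 = 2 + 240 = 242$)
$U{\left(K \right)} = 156$ ($U{\left(K \right)} = \left(-3\right) \left(-52\right) = 156$)
$\left(4385 + 3787\right) \left(U{\left(-17 \right)} + z\right) = \left(4385 + 3787\right) \left(156 + 242\right) = 8172 \cdot 398 = 3252456$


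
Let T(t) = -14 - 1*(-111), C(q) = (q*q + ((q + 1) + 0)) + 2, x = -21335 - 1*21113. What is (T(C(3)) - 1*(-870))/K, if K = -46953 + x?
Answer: -967/89401 ≈ -0.010816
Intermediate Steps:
x = -42448 (x = -21335 - 21113 = -42448)
C(q) = 3 + q + q² (C(q) = (q² + ((1 + q) + 0)) + 2 = (q² + (1 + q)) + 2 = (1 + q + q²) + 2 = 3 + q + q²)
T(t) = 97 (T(t) = -14 + 111 = 97)
K = -89401 (K = -46953 - 42448 = -89401)
(T(C(3)) - 1*(-870))/K = (97 - 1*(-870))/(-89401) = (97 + 870)*(-1/89401) = 967*(-1/89401) = -967/89401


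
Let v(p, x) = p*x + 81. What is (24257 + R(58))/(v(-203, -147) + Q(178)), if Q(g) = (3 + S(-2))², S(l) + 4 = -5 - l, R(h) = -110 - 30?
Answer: 24117/29938 ≈ 0.80556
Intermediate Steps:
R(h) = -140
S(l) = -9 - l (S(l) = -4 + (-5 - l) = -9 - l)
v(p, x) = 81 + p*x
Q(g) = 16 (Q(g) = (3 + (-9 - 1*(-2)))² = (3 + (-9 + 2))² = (3 - 7)² = (-4)² = 16)
(24257 + R(58))/(v(-203, -147) + Q(178)) = (24257 - 140)/((81 - 203*(-147)) + 16) = 24117/((81 + 29841) + 16) = 24117/(29922 + 16) = 24117/29938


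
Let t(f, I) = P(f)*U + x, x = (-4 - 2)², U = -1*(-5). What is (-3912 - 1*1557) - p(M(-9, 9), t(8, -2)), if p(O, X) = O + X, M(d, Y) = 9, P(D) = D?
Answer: -5554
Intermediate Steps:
U = 5
x = 36 (x = (-6)² = 36)
t(f, I) = 36 + 5*f (t(f, I) = f*5 + 36 = 5*f + 36 = 36 + 5*f)
(-3912 - 1*1557) - p(M(-9, 9), t(8, -2)) = (-3912 - 1*1557) - (9 + (36 + 5*8)) = (-3912 - 1557) - (9 + (36 + 40)) = -5469 - (9 + 76) = -5469 - 1*85 = -5469 - 85 = -5554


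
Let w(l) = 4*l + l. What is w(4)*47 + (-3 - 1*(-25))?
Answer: 962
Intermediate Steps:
w(l) = 5*l
w(4)*47 + (-3 - 1*(-25)) = (5*4)*47 + (-3 - 1*(-25)) = 20*47 + (-3 + 25) = 940 + 22 = 962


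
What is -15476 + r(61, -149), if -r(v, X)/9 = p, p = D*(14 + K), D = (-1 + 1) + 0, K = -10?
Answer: -15476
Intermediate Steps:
D = 0 (D = 0 + 0 = 0)
p = 0 (p = 0*(14 - 10) = 0*4 = 0)
r(v, X) = 0 (r(v, X) = -9*0 = 0)
-15476 + r(61, -149) = -15476 + 0 = -15476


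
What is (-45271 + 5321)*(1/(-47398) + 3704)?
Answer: -3506854765225/23699 ≈ -1.4797e+8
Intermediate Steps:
(-45271 + 5321)*(1/(-47398) + 3704) = -39950*(-1/47398 + 3704) = -39950*175562191/47398 = -3506854765225/23699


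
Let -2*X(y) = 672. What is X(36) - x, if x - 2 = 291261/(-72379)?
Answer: -24172841/72379 ≈ -333.98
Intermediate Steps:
x = -146503/72379 (x = 2 + 291261/(-72379) = 2 + 291261*(-1/72379) = 2 - 291261/72379 = -146503/72379 ≈ -2.0241)
X(y) = -336 (X(y) = -1/2*672 = -336)
X(36) - x = -336 - 1*(-146503/72379) = -336 + 146503/72379 = -24172841/72379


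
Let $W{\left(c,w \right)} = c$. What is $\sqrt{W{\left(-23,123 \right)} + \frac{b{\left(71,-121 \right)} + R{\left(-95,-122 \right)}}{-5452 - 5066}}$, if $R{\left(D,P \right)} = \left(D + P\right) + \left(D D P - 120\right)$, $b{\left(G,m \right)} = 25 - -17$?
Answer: $\frac{\sqrt{1004388362}}{3506} \approx 9.0394$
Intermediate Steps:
$b{\left(G,m \right)} = 42$ ($b{\left(G,m \right)} = 25 + 17 = 42$)
$R{\left(D,P \right)} = -120 + D + P + P D^{2}$ ($R{\left(D,P \right)} = \left(D + P\right) + \left(D^{2} P - 120\right) = \left(D + P\right) + \left(P D^{2} - 120\right) = \left(D + P\right) + \left(-120 + P D^{2}\right) = -120 + D + P + P D^{2}$)
$\sqrt{W{\left(-23,123 \right)} + \frac{b{\left(71,-121 \right)} + R{\left(-95,-122 \right)}}{-5452 - 5066}} = \sqrt{-23 + \frac{42 - \left(337 + 1101050\right)}{-5452 - 5066}} = \sqrt{-23 + \frac{42 - 1101387}{-10518}} = \sqrt{-23 + \left(42 - 1101387\right) \left(- \frac{1}{10518}\right)} = \sqrt{-23 - - \frac{367115}{3506}} = \sqrt{-23 + \frac{367115}{3506}} = \sqrt{\frac{286477}{3506}} = \frac{\sqrt{1004388362}}{3506}$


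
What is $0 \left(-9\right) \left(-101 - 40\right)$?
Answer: $0$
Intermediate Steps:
$0 \left(-9\right) \left(-101 - 40\right) = 0 \left(-141\right) = 0$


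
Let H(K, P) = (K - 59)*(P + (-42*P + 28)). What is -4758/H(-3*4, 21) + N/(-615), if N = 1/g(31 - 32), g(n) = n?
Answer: -2867027/36372945 ≈ -0.078823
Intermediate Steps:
H(K, P) = (-59 + K)*(28 - 41*P) (H(K, P) = (-59 + K)*(P + (28 - 42*P)) = (-59 + K)*(28 - 41*P))
N = -1 (N = 1/(31 - 32) = 1/(-1) = -1)
-4758/H(-3*4, 21) + N/(-615) = -4758/(-1652 + 28*(-3*4) + 2419*21 - 41*(-3*4)*21) - 1/(-615) = -4758/(-1652 + 28*(-12) + 50799 - 41*(-12)*21) - 1*(-1/615) = -4758/(-1652 - 336 + 50799 + 10332) + 1/615 = -4758/59143 + 1/615 = -2867027/36372945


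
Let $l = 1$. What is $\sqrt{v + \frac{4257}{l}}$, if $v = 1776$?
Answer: $\sqrt{6033} \approx 77.672$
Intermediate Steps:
$\sqrt{v + \frac{4257}{l}} = \sqrt{1776 + \frac{4257}{1}} = \sqrt{1776 + 4257 \cdot 1} = \sqrt{1776 + 4257} = \sqrt{6033}$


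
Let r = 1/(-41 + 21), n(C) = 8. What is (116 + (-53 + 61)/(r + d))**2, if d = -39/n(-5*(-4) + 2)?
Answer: 507691024/38809 ≈ 13082.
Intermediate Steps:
r = -1/20 (r = 1/(-20) = -1/20 ≈ -0.050000)
d = -39/8 ≈ -4.8750
(116 + (-53 + 61)/(r + d))**2 = (116 + (-53 + 61)/(-1/20 - 39/8))**2 = (116 + 8/(-197/40))**2 = (116 + 8*(-40/197))**2 = (116 - 320/197)**2 = (22532/197)**2 = 507691024/38809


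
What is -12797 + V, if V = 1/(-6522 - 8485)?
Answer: -192044580/15007 ≈ -12797.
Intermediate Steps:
V = -1/15007 (V = 1/(-15007) = -1/15007 ≈ -6.6636e-5)
-12797 + V = -12797 - 1/15007 = -192044580/15007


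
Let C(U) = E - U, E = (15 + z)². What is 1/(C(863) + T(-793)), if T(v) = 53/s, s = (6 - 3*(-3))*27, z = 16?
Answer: 405/39743 ≈ 0.010190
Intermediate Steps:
E = 961 (E = (15 + 16)² = 31² = 961)
C(U) = 961 - U
s = 405 (s = (6 + 9)*27 = 15*27 = 405)
T(v) = 53/405
1/(C(863) + T(-793)) = 1/((961 - 1*863) + 53/405) = 1/((961 - 863) + 53/405) = 1/(98 + 53/405) = 1/(39743/405) = 405/39743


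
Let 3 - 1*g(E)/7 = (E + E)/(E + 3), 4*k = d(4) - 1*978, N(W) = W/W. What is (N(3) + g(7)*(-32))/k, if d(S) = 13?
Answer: 7148/4825 ≈ 1.4815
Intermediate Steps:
N(W) = 1
k = -965/4 (k = (13 - 1*978)/4 = (13 - 978)/4 = (¼)*(-965) = -965/4 ≈ -241.25)
g(E) = 21 - 14*E/(3 + E) (g(E) = 21 - 7*(E + E)/(E + 3) = 21 - 7*2*E/(3 + E) = 21 - 14*E/(3 + E))
(N(3) + g(7)*(-32))/k = (1 + (7*(9 + 7)/(3 + 7))*(-32))/(-965/4) = (1 + (7*16/10)*(-32))*(-4/965) = (1 + (7*(⅒)*16)*(-32))*(-4/965) = (1 + (56/5)*(-32))*(-4/965) = (1 - 1792/5)*(-4/965) = -1787/5*(-4/965) = 7148/4825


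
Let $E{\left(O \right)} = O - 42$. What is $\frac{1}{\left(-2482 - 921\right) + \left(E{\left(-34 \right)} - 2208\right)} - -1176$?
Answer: $\frac{6687911}{5687} \approx 1176.0$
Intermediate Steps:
$E{\left(O \right)} = -42 + O$
$\frac{1}{\left(-2482 - 921\right) + \left(E{\left(-34 \right)} - 2208\right)} - -1176 = \frac{1}{\left(-2482 - 921\right) - 2284} - -1176 = \frac{1}{-3403 - 2284} + 1176 = \frac{1}{-5687} + 1176 = - \frac{1}{5687} + 1176 = \frac{6687911}{5687}$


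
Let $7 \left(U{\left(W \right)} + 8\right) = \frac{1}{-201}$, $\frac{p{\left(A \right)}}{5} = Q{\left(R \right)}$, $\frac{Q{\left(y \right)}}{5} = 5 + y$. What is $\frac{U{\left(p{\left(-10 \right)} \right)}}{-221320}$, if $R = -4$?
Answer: $\frac{11257}{311397240} \approx 3.615 \cdot 10^{-5}$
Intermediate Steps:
$Q{\left(y \right)} = 25 + 5 y$ ($Q{\left(y \right)} = 5 \left(5 + y\right) = 25 + 5 y$)
$p{\left(A \right)} = 25$ ($p{\left(A \right)} = 5 \left(25 + 5 \left(-4\right)\right) = 5 \left(25 - 20\right) = 5 \cdot 5 = 25$)
$U{\left(W \right)} = - \frac{11257}{1407}$ ($U{\left(W \right)} = -8 + \frac{1}{7 \left(-201\right)} = -8 + \frac{1}{7} \left(- \frac{1}{201}\right) = -8 - \frac{1}{1407} = - \frac{11257}{1407}$)
$\frac{U{\left(p{\left(-10 \right)} \right)}}{-221320} = - \frac{11257}{1407 \left(-221320\right)} = \left(- \frac{11257}{1407}\right) \left(- \frac{1}{221320}\right) = \frac{11257}{311397240}$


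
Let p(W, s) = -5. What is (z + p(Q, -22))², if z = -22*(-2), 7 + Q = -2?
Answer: 1521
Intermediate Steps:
Q = -9 (Q = -7 - 2 = -9)
z = 44
(z + p(Q, -22))² = (44 - 5)² = 39² = 1521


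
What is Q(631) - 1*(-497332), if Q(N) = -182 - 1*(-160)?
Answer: 497310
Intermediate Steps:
Q(N) = -22 (Q(N) = -182 + 160 = -22)
Q(631) - 1*(-497332) = -22 - 1*(-497332) = -22 + 497332 = 497310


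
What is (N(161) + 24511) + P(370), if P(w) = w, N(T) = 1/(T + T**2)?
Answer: 648946243/26082 ≈ 24881.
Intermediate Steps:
(N(161) + 24511) + P(370) = (1/(161*(1 + 161)) + 24511) + 370 = ((1/161)/162 + 24511) + 370 = ((1/161)*(1/162) + 24511) + 370 = (1/26082 + 24511) + 370 = 639295903/26082 + 370 = 648946243/26082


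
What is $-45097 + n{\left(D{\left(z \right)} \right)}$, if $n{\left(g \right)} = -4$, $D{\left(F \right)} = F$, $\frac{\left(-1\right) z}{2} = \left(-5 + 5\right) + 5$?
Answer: $-45101$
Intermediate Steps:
$z = -10$ ($z = - 2 \left(\left(-5 + 5\right) + 5\right) = - 2 \left(0 + 5\right) = \left(-2\right) 5 = -10$)
$-45097 + n{\left(D{\left(z \right)} \right)} = -45097 - 4 = -45101$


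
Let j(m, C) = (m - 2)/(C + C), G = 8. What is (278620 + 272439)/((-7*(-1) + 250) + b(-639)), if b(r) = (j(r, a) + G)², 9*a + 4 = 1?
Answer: 2204236/3760749 ≈ 0.58612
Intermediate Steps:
a = -⅓ (a = -4/9 + (⅑)*1 = -4/9 + ⅑ = -⅓ ≈ -0.33333)
j(m, C) = (-2 + m)/(2*C) (j(m, C) = (-2 + m)/((2*C)) = (-2 + m)*(1/(2*C)) = (-2 + m)/(2*C))
b(r) = (11 - 3*r/2)² (b(r) = ((-2 + r)/(2*(-⅓)) + 8)² = ((½)*(-3)*(-2 + r) + 8)² = ((3 - 3*r/2) + 8)² = (11 - 3*r/2)²)
(278620 + 272439)/((-7*(-1) + 250) + b(-639)) = (278620 + 272439)/((-7*(-1) + 250) + (22 - 3*(-639))²/4) = 551059/((7 + 250) + (22 + 1917)²/4) = 551059/(257 + (¼)*1939²) = 551059/(257 + (¼)*3759721) = 551059/(257 + 3759721/4) = 551059/(3760749/4) = 551059*(4/3760749) = 2204236/3760749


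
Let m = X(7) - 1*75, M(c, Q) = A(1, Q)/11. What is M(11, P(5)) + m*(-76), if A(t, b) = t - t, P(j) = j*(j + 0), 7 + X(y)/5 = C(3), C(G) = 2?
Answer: 7600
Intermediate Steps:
X(y) = -25 (X(y) = -35 + 5*2 = -35 + 10 = -25)
P(j) = j² (P(j) = j*j = j²)
A(t, b) = 0
M(c, Q) = 0 (M(c, Q) = 0/11 = 0*(1/11) = 0)
m = -100 (m = -25 - 1*75 = -25 - 75 = -100)
M(11, P(5)) + m*(-76) = 0 - 100*(-76) = 0 + 7600 = 7600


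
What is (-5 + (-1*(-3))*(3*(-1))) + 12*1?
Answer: -2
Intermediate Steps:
(-5 + (-1*(-3))*(3*(-1))) + 12*1 = (-5 + 3*(-3)) + 12 = (-5 - 9) + 12 = -14 + 12 = -2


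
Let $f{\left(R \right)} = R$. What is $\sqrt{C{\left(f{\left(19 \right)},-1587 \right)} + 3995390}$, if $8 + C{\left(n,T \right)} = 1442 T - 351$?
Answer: $\sqrt{1706577} \approx 1306.4$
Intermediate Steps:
$C{\left(n,T \right)} = -359 + 1442 T$ ($C{\left(n,T \right)} = -8 + \left(1442 T - 351\right) = -8 + \left(-351 + 1442 T\right) = -359 + 1442 T$)
$\sqrt{C{\left(f{\left(19 \right)},-1587 \right)} + 3995390} = \sqrt{\left(-359 + 1442 \left(-1587\right)\right) + 3995390} = \sqrt{\left(-359 - 2288454\right) + 3995390} = \sqrt{-2288813 + 3995390} = \sqrt{1706577}$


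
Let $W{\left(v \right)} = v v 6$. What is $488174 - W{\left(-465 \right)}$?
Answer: $-809176$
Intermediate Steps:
$W{\left(v \right)} = 6 v^{2}$ ($W{\left(v \right)} = v^{2} \cdot 6 = 6 v^{2}$)
$488174 - W{\left(-465 \right)} = 488174 - 6 \left(-465\right)^{2} = 488174 - 6 \cdot 216225 = 488174 - 1297350 = -809176$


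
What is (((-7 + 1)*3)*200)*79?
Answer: -284400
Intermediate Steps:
(((-7 + 1)*3)*200)*79 = (-6*3*200)*79 = -18*200*79 = -3600*79 = -284400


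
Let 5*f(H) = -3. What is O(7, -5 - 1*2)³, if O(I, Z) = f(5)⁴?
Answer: 531441/244140625 ≈ 0.0021768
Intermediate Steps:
f(H) = -⅗ (f(H) = (⅕)*(-3) = -⅗)
O(I, Z) = 81/625 (O(I, Z) = (-⅗)⁴ = 81/625)
O(7, -5 - 1*2)³ = (81/625)³ = 531441/244140625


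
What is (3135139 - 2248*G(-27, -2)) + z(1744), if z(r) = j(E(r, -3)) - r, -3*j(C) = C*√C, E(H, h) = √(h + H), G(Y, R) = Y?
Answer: 3194091 - 1741^(¾)/3 ≈ 3.1940e+6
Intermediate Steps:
E(H, h) = √(H + h)
j(C) = -C^(3/2)/3 (j(C) = -C*√C/3 = -C^(3/2)/3)
z(r) = -r - (-3 + r)^(¾)/3 (z(r) = -(r - 3)^(¾)/3 - r = -(-3 + r)^(¾)/3 - r = -r - (-3 + r)^(¾)/3)
(3135139 - 2248*G(-27, -2)) + z(1744) = (3135139 - 2248*(-27)) + (-1*1744 - (-3 + 1744)^(¾)/3) = (3135139 + 60696) + (-1744 - 1741^(¾)/3) = 3195835 + (-1744 - 1741^(¾)/3) = 3194091 - 1741^(¾)/3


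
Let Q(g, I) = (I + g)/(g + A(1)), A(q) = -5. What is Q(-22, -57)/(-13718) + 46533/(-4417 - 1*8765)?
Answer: -1436351093/406869021 ≈ -3.5303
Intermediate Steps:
Q(g, I) = (I + g)/(-5 + g) (Q(g, I) = (I + g)/(g - 5) = (I + g)/(-5 + g))
Q(-22, -57)/(-13718) + 46533/(-4417 - 1*8765) = ((-57 - 22)/(-5 - 22))/(-13718) + 46533/(-4417 - 1*8765) = (-79/(-27))*(-1/13718) + 46533/(-4417 - 8765) = -1/27*(-79)*(-1/13718) + 46533/(-13182) = (79/27)*(-1/13718) + 46533*(-1/13182) = -79/370386 - 15511/4394 = -1436351093/406869021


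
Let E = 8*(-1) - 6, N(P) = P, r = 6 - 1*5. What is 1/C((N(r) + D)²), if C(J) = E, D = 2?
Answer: -1/14 ≈ -0.071429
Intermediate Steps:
r = 1 (r = 6 - 5 = 1)
E = -14 (E = -8 - 6 = -14)
C(J) = -14
1/C((N(r) + D)²) = 1/(-14) = -1/14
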